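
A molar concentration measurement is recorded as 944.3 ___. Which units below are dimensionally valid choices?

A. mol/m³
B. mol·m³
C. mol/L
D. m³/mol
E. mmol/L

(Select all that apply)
A, C, E

molar concentration has SI base units: mol / m^3

Checking each option against mol / m^3:
  A. mol/m³: ✓ matches
  B. mol·m³: ✗ does not match
  C. mol/L: ✓ matches
  D. m³/mol: ✗ does not match
  E. mmol/L: ✓ matches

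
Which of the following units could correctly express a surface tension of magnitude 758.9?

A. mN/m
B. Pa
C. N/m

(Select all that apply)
A, C

surface tension has SI base units: kg / s^2

Checking each option against kg / s^2:
  A. mN/m: ✓ matches
  B. Pa: ✗ does not match
  C. N/m: ✓ matches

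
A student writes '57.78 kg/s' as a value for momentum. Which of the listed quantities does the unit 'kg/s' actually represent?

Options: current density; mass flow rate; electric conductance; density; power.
mass flow rate

momentum should have units dimensionally equivalent to kg * m / s (e.g. kg·m/s).
The given unit 'kg/s' reduces to kg / s. Of the listed options, that is the dimensionality of mass flow rate.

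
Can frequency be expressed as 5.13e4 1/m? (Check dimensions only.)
No

frequency has SI base units: 1 / s
1/m does NOT reduce to 1 / s; a valid unit for frequency would be e.g. Hz.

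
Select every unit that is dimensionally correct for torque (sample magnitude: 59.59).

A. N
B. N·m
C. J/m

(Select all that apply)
B

torque has SI base units: kg * m^2 / s^2

Checking each option against kg * m^2 / s^2:
  A. N: ✗ does not match
  B. N·m: ✓ matches
  C. J/m: ✗ does not match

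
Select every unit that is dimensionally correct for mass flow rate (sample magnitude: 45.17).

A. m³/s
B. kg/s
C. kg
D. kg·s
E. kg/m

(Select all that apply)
B

mass flow rate has SI base units: kg / s

Checking each option against kg / s:
  A. m³/s: ✗ does not match
  B. kg/s: ✓ matches
  C. kg: ✗ does not match
  D. kg·s: ✗ does not match
  E. kg/m: ✗ does not match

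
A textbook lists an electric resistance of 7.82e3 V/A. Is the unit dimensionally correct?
Yes

electric resistance has SI base units: kg * m^2 / (A^2 * s^3)
V/A reduces to the same SI base units, so it is a valid unit for electric resistance.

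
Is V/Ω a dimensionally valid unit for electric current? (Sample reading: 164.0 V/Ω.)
Yes

electric current has SI base units: A
V/Ω reduces to the same SI base units, so it is a valid unit for electric current.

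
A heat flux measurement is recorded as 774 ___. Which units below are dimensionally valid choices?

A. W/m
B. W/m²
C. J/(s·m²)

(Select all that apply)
B, C

heat flux has SI base units: kg / s^3

Checking each option against kg / s^3:
  A. W/m: ✗ does not match
  B. W/m²: ✓ matches
  C. J/(s·m²): ✓ matches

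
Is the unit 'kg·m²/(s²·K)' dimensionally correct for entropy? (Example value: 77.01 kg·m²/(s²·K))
Yes

entropy has SI base units: kg * m^2 / (s^2 * K)
kg·m²/(s²·K) reduces to the same SI base units, so it is a valid unit for entropy.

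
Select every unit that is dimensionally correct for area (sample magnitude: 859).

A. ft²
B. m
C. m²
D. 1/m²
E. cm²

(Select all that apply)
A, C, E

area has SI base units: m^2

Checking each option against m^2:
  A. ft²: ✓ matches
  B. m: ✗ does not match
  C. m²: ✓ matches
  D. 1/m²: ✗ does not match
  E. cm²: ✓ matches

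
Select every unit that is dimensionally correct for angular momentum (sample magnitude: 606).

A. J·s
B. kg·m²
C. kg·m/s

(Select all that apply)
A

angular momentum has SI base units: kg * m^2 / s

Checking each option against kg * m^2 / s:
  A. J·s: ✓ matches
  B. kg·m²: ✗ does not match
  C. kg·m/s: ✗ does not match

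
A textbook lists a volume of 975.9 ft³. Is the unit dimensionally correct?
Yes

volume has SI base units: m^3
ft³ reduces to the same SI base units, so it is a valid unit for volume.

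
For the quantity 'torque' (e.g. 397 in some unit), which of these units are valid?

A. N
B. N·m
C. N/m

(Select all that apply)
B

torque has SI base units: kg * m^2 / s^2

Checking each option against kg * m^2 / s^2:
  A. N: ✗ does not match
  B. N·m: ✓ matches
  C. N/m: ✗ does not match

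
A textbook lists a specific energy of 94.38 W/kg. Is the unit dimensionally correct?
No

specific energy has SI base units: m^2 / s^2
W/kg does NOT reduce to m^2 / s^2; a valid unit for specific energy would be e.g. J/kg.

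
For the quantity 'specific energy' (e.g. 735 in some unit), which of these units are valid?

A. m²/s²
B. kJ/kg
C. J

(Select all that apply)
A, B

specific energy has SI base units: m^2 / s^2

Checking each option against m^2 / s^2:
  A. m²/s²: ✓ matches
  B. kJ/kg: ✓ matches
  C. J: ✗ does not match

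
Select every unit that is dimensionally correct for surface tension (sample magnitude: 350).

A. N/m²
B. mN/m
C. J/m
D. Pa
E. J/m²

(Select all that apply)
B, E

surface tension has SI base units: kg / s^2

Checking each option against kg / s^2:
  A. N/m²: ✗ does not match
  B. mN/m: ✓ matches
  C. J/m: ✗ does not match
  D. Pa: ✗ does not match
  E. J/m²: ✓ matches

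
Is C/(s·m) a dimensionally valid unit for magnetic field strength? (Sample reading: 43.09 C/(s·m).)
Yes

magnetic field strength has SI base units: A / m
C/(s·m) reduces to the same SI base units, so it is a valid unit for magnetic field strength.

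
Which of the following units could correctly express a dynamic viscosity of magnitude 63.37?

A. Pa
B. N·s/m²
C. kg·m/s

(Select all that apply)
B

dynamic viscosity has SI base units: kg / (m * s)

Checking each option against kg / (m * s):
  A. Pa: ✗ does not match
  B. N·s/m²: ✓ matches
  C. kg·m/s: ✗ does not match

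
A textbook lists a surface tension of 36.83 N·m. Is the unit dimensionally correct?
No

surface tension has SI base units: kg / s^2
N·m does NOT reduce to kg / s^2; a valid unit for surface tension would be e.g. N/m.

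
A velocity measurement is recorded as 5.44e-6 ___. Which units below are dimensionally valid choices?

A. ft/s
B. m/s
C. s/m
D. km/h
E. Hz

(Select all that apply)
A, B, D

velocity has SI base units: m / s

Checking each option against m / s:
  A. ft/s: ✓ matches
  B. m/s: ✓ matches
  C. s/m: ✗ does not match
  D. km/h: ✓ matches
  E. Hz: ✗ does not match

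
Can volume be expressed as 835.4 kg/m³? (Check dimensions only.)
No

volume has SI base units: m^3
kg/m³ does NOT reduce to m^3; a valid unit for volume would be e.g. m³.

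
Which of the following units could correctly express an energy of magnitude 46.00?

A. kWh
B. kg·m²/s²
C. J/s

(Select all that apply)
A, B

energy has SI base units: kg * m^2 / s^2

Checking each option against kg * m^2 / s^2:
  A. kWh: ✓ matches
  B. kg·m²/s²: ✓ matches
  C. J/s: ✗ does not match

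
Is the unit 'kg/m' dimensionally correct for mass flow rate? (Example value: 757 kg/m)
No

mass flow rate has SI base units: kg / s
kg/m does NOT reduce to kg / s; a valid unit for mass flow rate would be e.g. kg/s.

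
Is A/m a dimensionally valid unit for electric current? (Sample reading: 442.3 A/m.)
No

electric current has SI base units: A
A/m does NOT reduce to A; a valid unit for electric current would be e.g. A.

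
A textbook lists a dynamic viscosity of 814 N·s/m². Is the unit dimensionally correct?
Yes

dynamic viscosity has SI base units: kg / (m * s)
N·s/m² reduces to the same SI base units, so it is a valid unit for dynamic viscosity.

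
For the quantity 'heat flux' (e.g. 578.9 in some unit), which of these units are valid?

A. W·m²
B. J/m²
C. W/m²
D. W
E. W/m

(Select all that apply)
C

heat flux has SI base units: kg / s^3

Checking each option against kg / s^3:
  A. W·m²: ✗ does not match
  B. J/m²: ✗ does not match
  C. W/m²: ✓ matches
  D. W: ✗ does not match
  E. W/m: ✗ does not match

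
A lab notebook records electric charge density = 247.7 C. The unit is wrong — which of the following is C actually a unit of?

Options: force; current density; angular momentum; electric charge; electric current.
electric charge

electric charge density should have units dimensionally equivalent to A * s / m^3 (e.g. C/m³).
The given unit 'C' reduces to A * s. Of the listed options, that is the dimensionality of electric charge.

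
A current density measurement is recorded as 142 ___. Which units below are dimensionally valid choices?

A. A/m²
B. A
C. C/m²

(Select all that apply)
A

current density has SI base units: A / m^2

Checking each option against A / m^2:
  A. A/m²: ✓ matches
  B. A: ✗ does not match
  C. C/m²: ✗ does not match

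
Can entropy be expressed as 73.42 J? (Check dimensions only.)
No

entropy has SI base units: kg * m^2 / (s^2 * K)
J does NOT reduce to kg * m^2 / (s^2 * K); a valid unit for entropy would be e.g. J/K.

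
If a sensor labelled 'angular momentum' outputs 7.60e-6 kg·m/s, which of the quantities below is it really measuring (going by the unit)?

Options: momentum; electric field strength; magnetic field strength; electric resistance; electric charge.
momentum

angular momentum should have units dimensionally equivalent to kg * m^2 / s (e.g. kg·m²/s).
The given unit 'kg·m/s' reduces to kg * m / s. Of the listed options, that is the dimensionality of momentum.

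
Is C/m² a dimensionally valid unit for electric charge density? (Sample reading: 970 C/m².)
No

electric charge density has SI base units: A * s / m^3
C/m² does NOT reduce to A * s / m^3; a valid unit for electric charge density would be e.g. C/m³.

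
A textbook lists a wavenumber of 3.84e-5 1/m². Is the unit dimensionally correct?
No

wavenumber has SI base units: 1 / m
1/m² does NOT reduce to 1 / m; a valid unit for wavenumber would be e.g. 1/m.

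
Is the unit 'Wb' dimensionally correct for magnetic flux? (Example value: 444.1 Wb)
Yes

magnetic flux has SI base units: kg * m^2 / (A * s^2)
Wb reduces to the same SI base units, so it is a valid unit for magnetic flux.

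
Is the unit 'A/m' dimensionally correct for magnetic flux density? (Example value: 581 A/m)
No

magnetic flux density has SI base units: kg / (A * s^2)
A/m does NOT reduce to kg / (A * s^2); a valid unit for magnetic flux density would be e.g. T.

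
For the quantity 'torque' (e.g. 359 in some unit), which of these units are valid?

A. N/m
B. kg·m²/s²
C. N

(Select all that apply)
B

torque has SI base units: kg * m^2 / s^2

Checking each option against kg * m^2 / s^2:
  A. N/m: ✗ does not match
  B. kg·m²/s²: ✓ matches
  C. N: ✗ does not match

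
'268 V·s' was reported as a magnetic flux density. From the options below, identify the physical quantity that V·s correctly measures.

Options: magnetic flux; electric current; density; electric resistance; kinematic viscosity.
magnetic flux

magnetic flux density should have units dimensionally equivalent to kg / (A * s^2) (e.g. T).
The given unit 'V·s' reduces to kg * m^2 / (A * s^2). Of the listed options, that is the dimensionality of magnetic flux.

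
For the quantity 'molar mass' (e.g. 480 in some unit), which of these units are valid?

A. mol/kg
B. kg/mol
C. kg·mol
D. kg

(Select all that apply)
B

molar mass has SI base units: kg / mol

Checking each option against kg / mol:
  A. mol/kg: ✗ does not match
  B. kg/mol: ✓ matches
  C. kg·mol: ✗ does not match
  D. kg: ✗ does not match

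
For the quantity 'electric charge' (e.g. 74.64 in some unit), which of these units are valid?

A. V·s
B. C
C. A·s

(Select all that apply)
B, C

electric charge has SI base units: A * s

Checking each option against A * s:
  A. V·s: ✗ does not match
  B. C: ✓ matches
  C. A·s: ✓ matches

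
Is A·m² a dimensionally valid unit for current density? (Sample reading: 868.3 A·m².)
No

current density has SI base units: A / m^2
A·m² does NOT reduce to A / m^2; a valid unit for current density would be e.g. A/m².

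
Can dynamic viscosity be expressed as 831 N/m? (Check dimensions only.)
No

dynamic viscosity has SI base units: kg / (m * s)
N/m does NOT reduce to kg / (m * s); a valid unit for dynamic viscosity would be e.g. Pa·s.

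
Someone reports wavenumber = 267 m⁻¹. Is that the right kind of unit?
Yes

wavenumber has SI base units: 1 / m
m⁻¹ reduces to the same SI base units, so it is a valid unit for wavenumber.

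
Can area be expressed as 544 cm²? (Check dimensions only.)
Yes

area has SI base units: m^2
cm² reduces to the same SI base units, so it is a valid unit for area.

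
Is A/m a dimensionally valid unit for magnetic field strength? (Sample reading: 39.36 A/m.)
Yes

magnetic field strength has SI base units: A / m
A/m reduces to the same SI base units, so it is a valid unit for magnetic field strength.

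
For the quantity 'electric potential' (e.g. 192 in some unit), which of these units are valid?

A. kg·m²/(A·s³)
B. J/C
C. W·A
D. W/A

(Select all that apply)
A, B, D

electric potential has SI base units: kg * m^2 / (A * s^3)

Checking each option against kg * m^2 / (A * s^3):
  A. kg·m²/(A·s³): ✓ matches
  B. J/C: ✓ matches
  C. W·A: ✗ does not match
  D. W/A: ✓ matches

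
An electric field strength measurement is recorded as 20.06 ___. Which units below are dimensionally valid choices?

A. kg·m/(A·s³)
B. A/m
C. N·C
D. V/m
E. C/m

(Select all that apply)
A, D

electric field strength has SI base units: kg * m / (A * s^3)

Checking each option against kg * m / (A * s^3):
  A. kg·m/(A·s³): ✓ matches
  B. A/m: ✗ does not match
  C. N·C: ✗ does not match
  D. V/m: ✓ matches
  E. C/m: ✗ does not match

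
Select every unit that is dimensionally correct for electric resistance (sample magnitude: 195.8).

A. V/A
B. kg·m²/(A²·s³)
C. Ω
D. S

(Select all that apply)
A, B, C

electric resistance has SI base units: kg * m^2 / (A^2 * s^3)

Checking each option against kg * m^2 / (A^2 * s^3):
  A. V/A: ✓ matches
  B. kg·m²/(A²·s³): ✓ matches
  C. Ω: ✓ matches
  D. S: ✗ does not match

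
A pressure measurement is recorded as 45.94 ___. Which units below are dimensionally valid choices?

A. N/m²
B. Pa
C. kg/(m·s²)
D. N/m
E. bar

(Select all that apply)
A, B, C, E

pressure has SI base units: kg / (m * s^2)

Checking each option against kg / (m * s^2):
  A. N/m²: ✓ matches
  B. Pa: ✓ matches
  C. kg/(m·s²): ✓ matches
  D. N/m: ✗ does not match
  E. bar: ✓ matches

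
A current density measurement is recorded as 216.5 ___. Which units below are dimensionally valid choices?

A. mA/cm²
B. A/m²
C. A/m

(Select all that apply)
A, B

current density has SI base units: A / m^2

Checking each option against A / m^2:
  A. mA/cm²: ✓ matches
  B. A/m²: ✓ matches
  C. A/m: ✗ does not match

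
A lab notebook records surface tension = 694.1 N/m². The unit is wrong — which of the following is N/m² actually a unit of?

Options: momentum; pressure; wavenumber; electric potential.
pressure

surface tension should have units dimensionally equivalent to kg / s^2 (e.g. N/m).
The given unit 'N/m²' reduces to kg / (m * s^2). Of the listed options, that is the dimensionality of pressure.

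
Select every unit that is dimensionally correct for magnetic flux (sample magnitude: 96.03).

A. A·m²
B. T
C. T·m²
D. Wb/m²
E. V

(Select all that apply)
C

magnetic flux has SI base units: kg * m^2 / (A * s^2)

Checking each option against kg * m^2 / (A * s^2):
  A. A·m²: ✗ does not match
  B. T: ✗ does not match
  C. T·m²: ✓ matches
  D. Wb/m²: ✗ does not match
  E. V: ✗ does not match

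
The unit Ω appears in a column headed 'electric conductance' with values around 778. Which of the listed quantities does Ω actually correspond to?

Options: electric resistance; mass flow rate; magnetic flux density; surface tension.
electric resistance

electric conductance should have units dimensionally equivalent to A^2 * s^3 / (kg * m^2) (e.g. S).
The given unit 'Ω' reduces to kg * m^2 / (A^2 * s^3). Of the listed options, that is the dimensionality of electric resistance.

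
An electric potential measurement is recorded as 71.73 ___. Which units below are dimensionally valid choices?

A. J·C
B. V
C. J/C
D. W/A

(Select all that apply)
B, C, D

electric potential has SI base units: kg * m^2 / (A * s^3)

Checking each option against kg * m^2 / (A * s^3):
  A. J·C: ✗ does not match
  B. V: ✓ matches
  C. J/C: ✓ matches
  D. W/A: ✓ matches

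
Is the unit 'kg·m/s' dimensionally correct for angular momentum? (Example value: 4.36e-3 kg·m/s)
No

angular momentum has SI base units: kg * m^2 / s
kg·m/s does NOT reduce to kg * m^2 / s; a valid unit for angular momentum would be e.g. kg·m²/s.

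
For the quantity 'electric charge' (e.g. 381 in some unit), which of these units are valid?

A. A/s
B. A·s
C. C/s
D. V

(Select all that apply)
B

electric charge has SI base units: A * s

Checking each option against A * s:
  A. A/s: ✗ does not match
  B. A·s: ✓ matches
  C. C/s: ✗ does not match
  D. V: ✗ does not match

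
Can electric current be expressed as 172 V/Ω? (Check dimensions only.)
Yes

electric current has SI base units: A
V/Ω reduces to the same SI base units, so it is a valid unit for electric current.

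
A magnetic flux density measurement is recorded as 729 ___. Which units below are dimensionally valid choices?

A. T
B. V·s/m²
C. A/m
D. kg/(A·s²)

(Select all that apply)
A, B, D

magnetic flux density has SI base units: kg / (A * s^2)

Checking each option against kg / (A * s^2):
  A. T: ✓ matches
  B. V·s/m²: ✓ matches
  C. A/m: ✗ does not match
  D. kg/(A·s²): ✓ matches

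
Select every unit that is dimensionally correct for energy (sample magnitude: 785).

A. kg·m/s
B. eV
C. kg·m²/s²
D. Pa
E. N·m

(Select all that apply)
B, C, E

energy has SI base units: kg * m^2 / s^2

Checking each option against kg * m^2 / s^2:
  A. kg·m/s: ✗ does not match
  B. eV: ✓ matches
  C. kg·m²/s²: ✓ matches
  D. Pa: ✗ does not match
  E. N·m: ✓ matches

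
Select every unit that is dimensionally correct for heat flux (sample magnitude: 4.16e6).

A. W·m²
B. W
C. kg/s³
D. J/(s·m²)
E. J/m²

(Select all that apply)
C, D

heat flux has SI base units: kg / s^3

Checking each option against kg / s^3:
  A. W·m²: ✗ does not match
  B. W: ✗ does not match
  C. kg/s³: ✓ matches
  D. J/(s·m²): ✓ matches
  E. J/m²: ✗ does not match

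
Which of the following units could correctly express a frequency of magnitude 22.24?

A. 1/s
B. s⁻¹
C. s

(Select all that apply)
A, B

frequency has SI base units: 1 / s

Checking each option against 1 / s:
  A. 1/s: ✓ matches
  B. s⁻¹: ✓ matches
  C. s: ✗ does not match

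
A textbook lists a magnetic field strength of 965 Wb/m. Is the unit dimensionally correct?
No

magnetic field strength has SI base units: A / m
Wb/m does NOT reduce to A / m; a valid unit for magnetic field strength would be e.g. A/m.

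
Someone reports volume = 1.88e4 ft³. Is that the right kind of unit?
Yes

volume has SI base units: m^3
ft³ reduces to the same SI base units, so it is a valid unit for volume.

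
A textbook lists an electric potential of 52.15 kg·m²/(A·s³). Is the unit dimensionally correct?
Yes

electric potential has SI base units: kg * m^2 / (A * s^3)
kg·m²/(A·s³) reduces to the same SI base units, so it is a valid unit for electric potential.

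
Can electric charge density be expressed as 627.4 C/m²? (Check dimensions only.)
No

electric charge density has SI base units: A * s / m^3
C/m² does NOT reduce to A * s / m^3; a valid unit for electric charge density would be e.g. C/m³.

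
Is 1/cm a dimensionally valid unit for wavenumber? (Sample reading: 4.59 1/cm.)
Yes

wavenumber has SI base units: 1 / m
1/cm reduces to the same SI base units, so it is a valid unit for wavenumber.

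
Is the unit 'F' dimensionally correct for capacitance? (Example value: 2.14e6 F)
Yes

capacitance has SI base units: A^2 * s^4 / (kg * m^2)
F reduces to the same SI base units, so it is a valid unit for capacitance.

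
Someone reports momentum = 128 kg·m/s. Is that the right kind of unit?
Yes

momentum has SI base units: kg * m / s
kg·m/s reduces to the same SI base units, so it is a valid unit for momentum.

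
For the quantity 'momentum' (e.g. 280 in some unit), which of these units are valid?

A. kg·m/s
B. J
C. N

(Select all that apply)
A

momentum has SI base units: kg * m / s

Checking each option against kg * m / s:
  A. kg·m/s: ✓ matches
  B. J: ✗ does not match
  C. N: ✗ does not match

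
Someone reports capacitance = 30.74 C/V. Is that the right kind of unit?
Yes

capacitance has SI base units: A^2 * s^4 / (kg * m^2)
C/V reduces to the same SI base units, so it is a valid unit for capacitance.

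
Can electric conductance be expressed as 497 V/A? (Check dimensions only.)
No

electric conductance has SI base units: A^2 * s^3 / (kg * m^2)
V/A does NOT reduce to A^2 * s^3 / (kg * m^2); a valid unit for electric conductance would be e.g. S.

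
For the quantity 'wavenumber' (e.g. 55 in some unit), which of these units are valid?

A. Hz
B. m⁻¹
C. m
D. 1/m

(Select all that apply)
B, D

wavenumber has SI base units: 1 / m

Checking each option against 1 / m:
  A. Hz: ✗ does not match
  B. m⁻¹: ✓ matches
  C. m: ✗ does not match
  D. 1/m: ✓ matches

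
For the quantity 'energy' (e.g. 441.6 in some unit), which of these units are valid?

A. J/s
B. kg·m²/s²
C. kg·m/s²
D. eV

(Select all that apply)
B, D

energy has SI base units: kg * m^2 / s^2

Checking each option against kg * m^2 / s^2:
  A. J/s: ✗ does not match
  B. kg·m²/s²: ✓ matches
  C. kg·m/s²: ✗ does not match
  D. eV: ✓ matches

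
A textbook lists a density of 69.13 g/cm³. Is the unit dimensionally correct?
Yes

density has SI base units: kg / m^3
g/cm³ reduces to the same SI base units, so it is a valid unit for density.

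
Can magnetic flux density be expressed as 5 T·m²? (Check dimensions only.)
No

magnetic flux density has SI base units: kg / (A * s^2)
T·m² does NOT reduce to kg / (A * s^2); a valid unit for magnetic flux density would be e.g. T.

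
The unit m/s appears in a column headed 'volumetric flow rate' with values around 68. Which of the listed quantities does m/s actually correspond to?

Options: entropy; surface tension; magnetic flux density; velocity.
velocity

volumetric flow rate should have units dimensionally equivalent to m^3 / s (e.g. m³/s).
The given unit 'm/s' reduces to m / s. Of the listed options, that is the dimensionality of velocity.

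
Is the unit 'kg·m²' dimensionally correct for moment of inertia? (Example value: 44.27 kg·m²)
Yes

moment of inertia has SI base units: kg * m^2
kg·m² reduces to the same SI base units, so it is a valid unit for moment of inertia.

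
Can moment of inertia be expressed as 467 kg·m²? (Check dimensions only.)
Yes

moment of inertia has SI base units: kg * m^2
kg·m² reduces to the same SI base units, so it is a valid unit for moment of inertia.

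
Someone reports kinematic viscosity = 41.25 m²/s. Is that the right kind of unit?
Yes

kinematic viscosity has SI base units: m^2 / s
m²/s reduces to the same SI base units, so it is a valid unit for kinematic viscosity.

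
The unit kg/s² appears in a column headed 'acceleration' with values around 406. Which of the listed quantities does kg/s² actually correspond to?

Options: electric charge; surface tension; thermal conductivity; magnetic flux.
surface tension

acceleration should have units dimensionally equivalent to m / s^2 (e.g. m/s²).
The given unit 'kg/s²' reduces to kg / s^2. Of the listed options, that is the dimensionality of surface tension.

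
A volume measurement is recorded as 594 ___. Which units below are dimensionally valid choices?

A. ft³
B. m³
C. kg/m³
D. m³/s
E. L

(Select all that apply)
A, B, E

volume has SI base units: m^3

Checking each option against m^3:
  A. ft³: ✓ matches
  B. m³: ✓ matches
  C. kg/m³: ✗ does not match
  D. m³/s: ✗ does not match
  E. L: ✓ matches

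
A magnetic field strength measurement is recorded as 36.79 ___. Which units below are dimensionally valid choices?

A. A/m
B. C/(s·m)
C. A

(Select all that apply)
A, B

magnetic field strength has SI base units: A / m

Checking each option against A / m:
  A. A/m: ✓ matches
  B. C/(s·m): ✓ matches
  C. A: ✗ does not match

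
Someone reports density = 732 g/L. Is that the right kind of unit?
Yes

density has SI base units: kg / m^3
g/L reduces to the same SI base units, so it is a valid unit for density.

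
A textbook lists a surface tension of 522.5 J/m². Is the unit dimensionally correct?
Yes

surface tension has SI base units: kg / s^2
J/m² reduces to the same SI base units, so it is a valid unit for surface tension.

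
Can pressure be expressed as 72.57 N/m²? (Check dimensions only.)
Yes

pressure has SI base units: kg / (m * s^2)
N/m² reduces to the same SI base units, so it is a valid unit for pressure.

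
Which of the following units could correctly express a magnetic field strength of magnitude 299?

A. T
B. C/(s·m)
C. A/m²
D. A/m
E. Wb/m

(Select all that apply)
B, D

magnetic field strength has SI base units: A / m

Checking each option against A / m:
  A. T: ✗ does not match
  B. C/(s·m): ✓ matches
  C. A/m²: ✗ does not match
  D. A/m: ✓ matches
  E. Wb/m: ✗ does not match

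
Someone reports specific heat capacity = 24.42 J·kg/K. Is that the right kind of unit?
No

specific heat capacity has SI base units: m^2 / (s^2 * K)
J·kg/K does NOT reduce to m^2 / (s^2 * K); a valid unit for specific heat capacity would be e.g. J/(kg·K).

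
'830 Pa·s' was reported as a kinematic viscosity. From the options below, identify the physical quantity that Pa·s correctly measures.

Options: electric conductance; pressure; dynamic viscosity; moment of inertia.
dynamic viscosity

kinematic viscosity should have units dimensionally equivalent to m^2 / s (e.g. m²/s).
The given unit 'Pa·s' reduces to kg / (m * s). Of the listed options, that is the dimensionality of dynamic viscosity.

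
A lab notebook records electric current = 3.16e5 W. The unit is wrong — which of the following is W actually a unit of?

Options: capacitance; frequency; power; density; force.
power

electric current should have units dimensionally equivalent to A (e.g. A).
The given unit 'W' reduces to kg * m^2 / s^3. Of the listed options, that is the dimensionality of power.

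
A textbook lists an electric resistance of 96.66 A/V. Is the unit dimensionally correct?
No

electric resistance has SI base units: kg * m^2 / (A^2 * s^3)
A/V does NOT reduce to kg * m^2 / (A^2 * s^3); a valid unit for electric resistance would be e.g. Ω.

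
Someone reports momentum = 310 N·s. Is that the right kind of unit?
Yes

momentum has SI base units: kg * m / s
N·s reduces to the same SI base units, so it is a valid unit for momentum.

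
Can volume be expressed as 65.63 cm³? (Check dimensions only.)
Yes

volume has SI base units: m^3
cm³ reduces to the same SI base units, so it is a valid unit for volume.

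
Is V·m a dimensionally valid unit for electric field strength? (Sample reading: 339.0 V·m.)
No

electric field strength has SI base units: kg * m / (A * s^3)
V·m does NOT reduce to kg * m / (A * s^3); a valid unit for electric field strength would be e.g. V/m.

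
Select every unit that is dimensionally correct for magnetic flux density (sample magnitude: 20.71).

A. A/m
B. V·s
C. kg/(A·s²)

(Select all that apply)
C

magnetic flux density has SI base units: kg / (A * s^2)

Checking each option against kg / (A * s^2):
  A. A/m: ✗ does not match
  B. V·s: ✗ does not match
  C. kg/(A·s²): ✓ matches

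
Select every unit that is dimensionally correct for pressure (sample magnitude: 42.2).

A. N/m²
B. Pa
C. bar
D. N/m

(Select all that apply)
A, B, C

pressure has SI base units: kg / (m * s^2)

Checking each option against kg / (m * s^2):
  A. N/m²: ✓ matches
  B. Pa: ✓ matches
  C. bar: ✓ matches
  D. N/m: ✗ does not match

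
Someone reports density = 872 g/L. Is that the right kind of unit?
Yes

density has SI base units: kg / m^3
g/L reduces to the same SI base units, so it is a valid unit for density.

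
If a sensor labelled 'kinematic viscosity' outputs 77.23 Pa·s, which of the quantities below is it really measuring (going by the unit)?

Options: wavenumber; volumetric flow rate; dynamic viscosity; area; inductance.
dynamic viscosity

kinematic viscosity should have units dimensionally equivalent to m^2 / s (e.g. m²/s).
The given unit 'Pa·s' reduces to kg / (m * s). Of the listed options, that is the dimensionality of dynamic viscosity.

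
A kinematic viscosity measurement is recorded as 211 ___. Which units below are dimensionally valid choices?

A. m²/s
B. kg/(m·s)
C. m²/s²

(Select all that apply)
A

kinematic viscosity has SI base units: m^2 / s

Checking each option against m^2 / s:
  A. m²/s: ✓ matches
  B. kg/(m·s): ✗ does not match
  C. m²/s²: ✗ does not match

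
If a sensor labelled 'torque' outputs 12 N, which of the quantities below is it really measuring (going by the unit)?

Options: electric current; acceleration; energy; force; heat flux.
force

torque should have units dimensionally equivalent to kg * m^2 / s^2 (e.g. N·m).
The given unit 'N' reduces to kg * m / s^2. Of the listed options, that is the dimensionality of force.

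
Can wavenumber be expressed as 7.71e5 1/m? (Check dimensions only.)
Yes

wavenumber has SI base units: 1 / m
1/m reduces to the same SI base units, so it is a valid unit for wavenumber.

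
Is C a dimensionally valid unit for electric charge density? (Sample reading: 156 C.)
No

electric charge density has SI base units: A * s / m^3
C does NOT reduce to A * s / m^3; a valid unit for electric charge density would be e.g. C/m³.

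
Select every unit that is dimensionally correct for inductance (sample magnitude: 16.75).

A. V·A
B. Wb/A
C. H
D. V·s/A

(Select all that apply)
B, C, D

inductance has SI base units: kg * m^2 / (A^2 * s^2)

Checking each option against kg * m^2 / (A^2 * s^2):
  A. V·A: ✗ does not match
  B. Wb/A: ✓ matches
  C. H: ✓ matches
  D. V·s/A: ✓ matches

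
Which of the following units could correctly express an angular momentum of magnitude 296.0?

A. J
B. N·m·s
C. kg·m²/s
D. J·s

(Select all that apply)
B, C, D

angular momentum has SI base units: kg * m^2 / s

Checking each option against kg * m^2 / s:
  A. J: ✗ does not match
  B. N·m·s: ✓ matches
  C. kg·m²/s: ✓ matches
  D. J·s: ✓ matches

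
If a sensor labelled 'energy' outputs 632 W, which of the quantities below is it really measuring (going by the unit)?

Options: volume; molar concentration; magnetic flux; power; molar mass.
power

energy should have units dimensionally equivalent to kg * m^2 / s^2 (e.g. J).
The given unit 'W' reduces to kg * m^2 / s^3. Of the listed options, that is the dimensionality of power.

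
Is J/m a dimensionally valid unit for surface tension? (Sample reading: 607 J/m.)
No

surface tension has SI base units: kg / s^2
J/m does NOT reduce to kg / s^2; a valid unit for surface tension would be e.g. N/m.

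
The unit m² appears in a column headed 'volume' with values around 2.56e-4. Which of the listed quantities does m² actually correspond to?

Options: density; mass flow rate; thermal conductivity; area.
area

volume should have units dimensionally equivalent to m^3 (e.g. m³).
The given unit 'm²' reduces to m^2. Of the listed options, that is the dimensionality of area.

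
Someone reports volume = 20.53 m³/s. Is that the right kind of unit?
No

volume has SI base units: m^3
m³/s does NOT reduce to m^3; a valid unit for volume would be e.g. m³.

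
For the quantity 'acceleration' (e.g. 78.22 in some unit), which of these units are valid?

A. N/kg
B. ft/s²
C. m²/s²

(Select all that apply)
A, B

acceleration has SI base units: m / s^2

Checking each option against m / s^2:
  A. N/kg: ✓ matches
  B. ft/s²: ✓ matches
  C. m²/s²: ✗ does not match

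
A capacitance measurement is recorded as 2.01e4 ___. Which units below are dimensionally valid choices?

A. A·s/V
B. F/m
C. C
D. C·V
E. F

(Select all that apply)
A, E

capacitance has SI base units: A^2 * s^4 / (kg * m^2)

Checking each option against A^2 * s^4 / (kg * m^2):
  A. A·s/V: ✓ matches
  B. F/m: ✗ does not match
  C. C: ✗ does not match
  D. C·V: ✗ does not match
  E. F: ✓ matches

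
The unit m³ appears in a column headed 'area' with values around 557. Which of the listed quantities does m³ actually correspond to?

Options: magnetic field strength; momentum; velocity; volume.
volume

area should have units dimensionally equivalent to m^2 (e.g. m²).
The given unit 'm³' reduces to m^3. Of the listed options, that is the dimensionality of volume.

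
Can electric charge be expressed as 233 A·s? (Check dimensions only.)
Yes

electric charge has SI base units: A * s
A·s reduces to the same SI base units, so it is a valid unit for electric charge.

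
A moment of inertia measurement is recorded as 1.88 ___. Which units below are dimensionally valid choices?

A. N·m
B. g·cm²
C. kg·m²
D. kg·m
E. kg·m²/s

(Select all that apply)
B, C

moment of inertia has SI base units: kg * m^2

Checking each option against kg * m^2:
  A. N·m: ✗ does not match
  B. g·cm²: ✓ matches
  C. kg·m²: ✓ matches
  D. kg·m: ✗ does not match
  E. kg·m²/s: ✗ does not match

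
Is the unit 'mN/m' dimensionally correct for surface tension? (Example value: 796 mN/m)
Yes

surface tension has SI base units: kg / s^2
mN/m reduces to the same SI base units, so it is a valid unit for surface tension.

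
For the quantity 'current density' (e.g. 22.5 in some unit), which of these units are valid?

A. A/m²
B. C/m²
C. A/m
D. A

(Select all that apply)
A

current density has SI base units: A / m^2

Checking each option against A / m^2:
  A. A/m²: ✓ matches
  B. C/m²: ✗ does not match
  C. A/m: ✗ does not match
  D. A: ✗ does not match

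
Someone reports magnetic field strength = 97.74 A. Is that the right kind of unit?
No

magnetic field strength has SI base units: A / m
A does NOT reduce to A / m; a valid unit for magnetic field strength would be e.g. A/m.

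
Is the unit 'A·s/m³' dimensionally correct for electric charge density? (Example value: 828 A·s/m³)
Yes

electric charge density has SI base units: A * s / m^3
A·s/m³ reduces to the same SI base units, so it is a valid unit for electric charge density.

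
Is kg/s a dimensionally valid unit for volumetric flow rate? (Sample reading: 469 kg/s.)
No

volumetric flow rate has SI base units: m^3 / s
kg/s does NOT reduce to m^3 / s; a valid unit for volumetric flow rate would be e.g. m³/s.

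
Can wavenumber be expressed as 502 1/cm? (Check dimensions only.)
Yes

wavenumber has SI base units: 1 / m
1/cm reduces to the same SI base units, so it is a valid unit for wavenumber.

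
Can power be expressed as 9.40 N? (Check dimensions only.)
No

power has SI base units: kg * m^2 / s^3
N does NOT reduce to kg * m^2 / s^3; a valid unit for power would be e.g. W.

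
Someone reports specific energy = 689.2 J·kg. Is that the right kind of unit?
No

specific energy has SI base units: m^2 / s^2
J·kg does NOT reduce to m^2 / s^2; a valid unit for specific energy would be e.g. J/kg.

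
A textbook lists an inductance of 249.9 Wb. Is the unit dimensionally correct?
No

inductance has SI base units: kg * m^2 / (A^2 * s^2)
Wb does NOT reduce to kg * m^2 / (A^2 * s^2); a valid unit for inductance would be e.g. H.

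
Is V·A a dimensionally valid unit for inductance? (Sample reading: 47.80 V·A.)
No

inductance has SI base units: kg * m^2 / (A^2 * s^2)
V·A does NOT reduce to kg * m^2 / (A^2 * s^2); a valid unit for inductance would be e.g. H.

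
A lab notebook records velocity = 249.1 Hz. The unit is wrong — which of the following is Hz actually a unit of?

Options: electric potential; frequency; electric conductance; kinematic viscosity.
frequency

velocity should have units dimensionally equivalent to m / s (e.g. m/s).
The given unit 'Hz' reduces to 1 / s. Of the listed options, that is the dimensionality of frequency.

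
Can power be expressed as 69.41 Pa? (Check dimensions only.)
No

power has SI base units: kg * m^2 / s^3
Pa does NOT reduce to kg * m^2 / s^3; a valid unit for power would be e.g. W.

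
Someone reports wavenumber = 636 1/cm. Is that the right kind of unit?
Yes

wavenumber has SI base units: 1 / m
1/cm reduces to the same SI base units, so it is a valid unit for wavenumber.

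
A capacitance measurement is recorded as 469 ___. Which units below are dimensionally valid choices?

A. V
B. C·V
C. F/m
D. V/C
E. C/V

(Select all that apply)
E

capacitance has SI base units: A^2 * s^4 / (kg * m^2)

Checking each option against A^2 * s^4 / (kg * m^2):
  A. V: ✗ does not match
  B. C·V: ✗ does not match
  C. F/m: ✗ does not match
  D. V/C: ✗ does not match
  E. C/V: ✓ matches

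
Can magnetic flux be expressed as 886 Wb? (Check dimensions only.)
Yes

magnetic flux has SI base units: kg * m^2 / (A * s^2)
Wb reduces to the same SI base units, so it is a valid unit for magnetic flux.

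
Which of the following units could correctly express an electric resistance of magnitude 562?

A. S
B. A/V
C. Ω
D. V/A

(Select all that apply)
C, D

electric resistance has SI base units: kg * m^2 / (A^2 * s^3)

Checking each option against kg * m^2 / (A^2 * s^3):
  A. S: ✗ does not match
  B. A/V: ✗ does not match
  C. Ω: ✓ matches
  D. V/A: ✓ matches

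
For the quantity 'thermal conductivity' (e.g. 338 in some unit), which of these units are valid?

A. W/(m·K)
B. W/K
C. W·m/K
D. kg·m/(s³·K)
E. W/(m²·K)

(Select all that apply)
A, D

thermal conductivity has SI base units: kg * m / (s^3 * K)

Checking each option against kg * m / (s^3 * K):
  A. W/(m·K): ✓ matches
  B. W/K: ✗ does not match
  C. W·m/K: ✗ does not match
  D. kg·m/(s³·K): ✓ matches
  E. W/(m²·K): ✗ does not match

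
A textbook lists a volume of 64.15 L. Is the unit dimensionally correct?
Yes

volume has SI base units: m^3
L reduces to the same SI base units, so it is a valid unit for volume.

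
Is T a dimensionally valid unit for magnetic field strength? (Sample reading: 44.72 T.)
No

magnetic field strength has SI base units: A / m
T does NOT reduce to A / m; a valid unit for magnetic field strength would be e.g. A/m.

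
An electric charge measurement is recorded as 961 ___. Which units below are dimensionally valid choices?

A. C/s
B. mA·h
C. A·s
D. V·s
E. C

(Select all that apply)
B, C, E

electric charge has SI base units: A * s

Checking each option against A * s:
  A. C/s: ✗ does not match
  B. mA·h: ✓ matches
  C. A·s: ✓ matches
  D. V·s: ✗ does not match
  E. C: ✓ matches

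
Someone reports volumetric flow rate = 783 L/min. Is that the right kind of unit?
Yes

volumetric flow rate has SI base units: m^3 / s
L/min reduces to the same SI base units, so it is a valid unit for volumetric flow rate.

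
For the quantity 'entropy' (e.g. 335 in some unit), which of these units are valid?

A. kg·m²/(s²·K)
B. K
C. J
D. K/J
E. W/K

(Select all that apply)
A

entropy has SI base units: kg * m^2 / (s^2 * K)

Checking each option against kg * m^2 / (s^2 * K):
  A. kg·m²/(s²·K): ✓ matches
  B. K: ✗ does not match
  C. J: ✗ does not match
  D. K/J: ✗ does not match
  E. W/K: ✗ does not match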